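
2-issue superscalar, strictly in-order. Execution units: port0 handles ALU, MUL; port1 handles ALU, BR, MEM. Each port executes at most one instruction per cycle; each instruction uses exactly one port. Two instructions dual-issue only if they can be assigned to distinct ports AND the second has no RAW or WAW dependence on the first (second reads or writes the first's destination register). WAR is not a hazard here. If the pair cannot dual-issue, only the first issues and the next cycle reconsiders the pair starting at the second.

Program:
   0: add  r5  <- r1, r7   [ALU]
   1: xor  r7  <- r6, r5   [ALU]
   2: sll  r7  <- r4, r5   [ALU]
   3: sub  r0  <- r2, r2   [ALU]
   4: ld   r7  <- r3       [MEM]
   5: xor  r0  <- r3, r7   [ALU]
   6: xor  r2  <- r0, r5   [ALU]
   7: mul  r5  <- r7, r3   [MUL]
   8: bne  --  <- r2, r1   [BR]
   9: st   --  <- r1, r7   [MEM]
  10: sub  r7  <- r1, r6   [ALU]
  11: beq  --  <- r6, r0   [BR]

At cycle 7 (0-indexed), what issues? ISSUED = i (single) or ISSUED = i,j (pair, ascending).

ISSUED = 9,10

c0: i0 add.ALU  RAW r5
c1: i1 xor.ALU  WAW r7
c2: i2&i3 sll.ALU;sub.ALU  pair
c3: i4 ld.MEM  RAW r7
c4: i5 xor.ALU  RAW r0
c5: i6&i7 xor.ALU;mul.MUL  pair
c6: i8 bne.BR  no-port BR/MEM
c7: i9&i10 st.MEM;sub.ALU  pair
c8: i11 beq.BR  tail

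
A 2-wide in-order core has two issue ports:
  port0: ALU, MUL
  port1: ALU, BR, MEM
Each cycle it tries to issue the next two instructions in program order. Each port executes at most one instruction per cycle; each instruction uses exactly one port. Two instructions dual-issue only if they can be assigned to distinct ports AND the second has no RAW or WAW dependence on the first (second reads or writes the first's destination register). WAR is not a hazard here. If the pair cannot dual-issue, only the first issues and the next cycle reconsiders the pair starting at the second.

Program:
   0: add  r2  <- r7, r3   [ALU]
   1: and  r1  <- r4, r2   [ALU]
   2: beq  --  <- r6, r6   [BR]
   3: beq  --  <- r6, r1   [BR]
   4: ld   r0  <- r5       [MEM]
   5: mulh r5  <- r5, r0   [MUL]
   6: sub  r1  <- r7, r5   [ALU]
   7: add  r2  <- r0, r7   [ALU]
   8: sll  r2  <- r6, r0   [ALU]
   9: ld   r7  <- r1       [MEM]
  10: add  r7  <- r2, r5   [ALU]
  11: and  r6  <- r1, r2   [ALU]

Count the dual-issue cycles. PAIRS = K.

PAIRS = 4

0. add @i0  | RAW r2
1. and/beq @i1/i2  | 2-wide
2. beq @i3  | no-port BR/MEM
3. ld @i4  | RAW r0
4. mulh @i5  | RAW r5
5. sub/add @i6/i7  | 2-wide
6. sll/ld @i8/i9  | 2-wide
7. add/and @i10/i11  | 2-wide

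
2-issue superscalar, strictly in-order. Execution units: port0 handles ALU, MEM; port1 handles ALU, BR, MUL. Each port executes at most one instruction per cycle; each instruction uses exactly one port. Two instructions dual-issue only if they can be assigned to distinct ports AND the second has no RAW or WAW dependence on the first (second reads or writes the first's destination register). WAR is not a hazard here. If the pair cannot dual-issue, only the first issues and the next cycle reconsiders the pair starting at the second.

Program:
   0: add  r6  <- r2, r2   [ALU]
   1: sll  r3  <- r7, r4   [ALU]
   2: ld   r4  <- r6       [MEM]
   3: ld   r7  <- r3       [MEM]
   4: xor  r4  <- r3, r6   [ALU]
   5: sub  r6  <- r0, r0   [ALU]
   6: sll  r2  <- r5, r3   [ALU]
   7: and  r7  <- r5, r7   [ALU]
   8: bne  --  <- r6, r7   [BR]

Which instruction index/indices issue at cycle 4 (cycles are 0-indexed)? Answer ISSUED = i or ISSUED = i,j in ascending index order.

[0] i0/i1  add.ALU+sll.ALU  -- 2-wide
[1] i2  ld.MEM  -- no-port MEM/MEM
[2] i3/i4  ld.MEM+xor.ALU  -- 2-wide
[3] i5/i6  sub.ALU+sll.ALU  -- 2-wide
[4] i7  and.ALU  -- RAW r7
[5] i8  bne.BR  -- tail

ISSUED = 7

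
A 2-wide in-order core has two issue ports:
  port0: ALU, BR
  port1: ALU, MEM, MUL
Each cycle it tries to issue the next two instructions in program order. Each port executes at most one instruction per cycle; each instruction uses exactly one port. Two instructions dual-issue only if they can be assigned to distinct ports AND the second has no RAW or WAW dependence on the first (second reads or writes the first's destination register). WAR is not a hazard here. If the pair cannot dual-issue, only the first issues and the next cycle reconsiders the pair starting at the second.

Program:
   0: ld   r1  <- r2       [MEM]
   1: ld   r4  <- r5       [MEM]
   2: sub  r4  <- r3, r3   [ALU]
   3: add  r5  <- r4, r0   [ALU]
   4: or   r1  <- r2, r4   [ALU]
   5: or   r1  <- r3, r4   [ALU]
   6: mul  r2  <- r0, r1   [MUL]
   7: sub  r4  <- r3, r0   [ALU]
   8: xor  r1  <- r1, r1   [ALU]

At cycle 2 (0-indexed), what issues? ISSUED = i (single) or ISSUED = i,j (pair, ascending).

c0: i0 ld.MEM  no-port MEM/MEM
c1: i1 ld.MEM  WAW r4
c2: i2 sub.ALU  RAW r4
c3: i3+i4 add.ALU;or.ALU  dual
c4: i5 or.ALU  RAW r1
c5: i6+i7 mul.MUL;sub.ALU  dual
c6: i8 xor.ALU  tail

ISSUED = 2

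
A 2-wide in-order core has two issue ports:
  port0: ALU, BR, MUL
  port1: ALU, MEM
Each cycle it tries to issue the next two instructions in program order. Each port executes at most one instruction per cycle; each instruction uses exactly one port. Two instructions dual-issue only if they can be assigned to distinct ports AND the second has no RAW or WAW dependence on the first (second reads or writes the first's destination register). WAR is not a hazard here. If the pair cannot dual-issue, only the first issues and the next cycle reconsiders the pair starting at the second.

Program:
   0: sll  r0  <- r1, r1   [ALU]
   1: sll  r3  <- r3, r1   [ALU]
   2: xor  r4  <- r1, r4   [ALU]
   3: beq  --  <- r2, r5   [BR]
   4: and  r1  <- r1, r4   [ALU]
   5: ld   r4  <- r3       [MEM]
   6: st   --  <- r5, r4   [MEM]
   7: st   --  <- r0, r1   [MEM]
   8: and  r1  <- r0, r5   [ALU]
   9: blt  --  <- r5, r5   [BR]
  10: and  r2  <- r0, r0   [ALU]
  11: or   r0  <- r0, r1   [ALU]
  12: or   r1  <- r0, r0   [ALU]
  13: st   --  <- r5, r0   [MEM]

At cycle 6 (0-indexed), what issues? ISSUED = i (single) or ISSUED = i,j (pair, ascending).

[0] i0&i1  sll/sll  -- pair
[1] i2&i3  xor/beq  -- pair
[2] i4&i5  and/ld  -- pair
[3] i6  st  -- no-port MEM/MEM
[4] i7&i8  st/and  -- pair
[5] i9&i10  blt/and  -- pair
[6] i11  or  -- RAW r0
[7] i12&i13  or/st  -- pair

ISSUED = 11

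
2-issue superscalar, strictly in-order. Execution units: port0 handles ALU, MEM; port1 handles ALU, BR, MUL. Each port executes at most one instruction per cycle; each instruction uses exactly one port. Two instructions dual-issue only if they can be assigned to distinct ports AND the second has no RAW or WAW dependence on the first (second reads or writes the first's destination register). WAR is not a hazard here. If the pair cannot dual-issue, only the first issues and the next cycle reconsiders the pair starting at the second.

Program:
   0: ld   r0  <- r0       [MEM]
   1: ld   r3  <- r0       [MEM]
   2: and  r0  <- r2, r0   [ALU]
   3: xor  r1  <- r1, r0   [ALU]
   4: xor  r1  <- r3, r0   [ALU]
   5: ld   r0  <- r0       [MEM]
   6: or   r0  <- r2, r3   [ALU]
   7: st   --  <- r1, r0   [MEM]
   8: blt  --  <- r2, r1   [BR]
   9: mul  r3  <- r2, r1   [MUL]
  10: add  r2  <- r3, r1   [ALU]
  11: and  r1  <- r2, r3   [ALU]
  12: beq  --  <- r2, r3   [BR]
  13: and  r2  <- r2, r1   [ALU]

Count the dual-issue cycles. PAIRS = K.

  cy0 -> i0 (ld) no-port MEM/MEM
  cy1 -> i1+i2 (ld;and) pair
  cy2 -> i3 (xor) WAW r1
  cy3 -> i4+i5 (xor;ld) pair
  cy4 -> i6 (or) RAW r0
  cy5 -> i7+i8 (st;blt) pair
  cy6 -> i9 (mul) RAW r3
  cy7 -> i10 (add) RAW r2
  cy8 -> i11+i12 (and;beq) pair
  cy9 -> i13 (and) tail

PAIRS = 4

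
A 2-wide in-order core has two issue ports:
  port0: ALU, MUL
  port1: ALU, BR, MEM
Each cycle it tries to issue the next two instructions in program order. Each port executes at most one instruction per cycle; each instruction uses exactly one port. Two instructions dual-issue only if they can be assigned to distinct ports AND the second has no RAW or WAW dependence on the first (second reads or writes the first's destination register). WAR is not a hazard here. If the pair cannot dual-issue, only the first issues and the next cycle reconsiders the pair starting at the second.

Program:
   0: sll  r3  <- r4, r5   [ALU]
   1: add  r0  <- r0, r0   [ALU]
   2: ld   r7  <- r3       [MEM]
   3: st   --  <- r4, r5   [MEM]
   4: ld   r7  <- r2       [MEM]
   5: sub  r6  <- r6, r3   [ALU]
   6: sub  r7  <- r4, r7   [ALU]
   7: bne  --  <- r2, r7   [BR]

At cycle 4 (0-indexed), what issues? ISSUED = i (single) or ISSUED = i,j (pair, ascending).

[0] i0&i1  sll/add  -- pair
[1] i2  ld  -- no-port MEM/MEM
[2] i3  st  -- no-port MEM/MEM
[3] i4&i5  ld/sub  -- pair
[4] i6  sub  -- RAW r7
[5] i7  bne  -- tail

ISSUED = 6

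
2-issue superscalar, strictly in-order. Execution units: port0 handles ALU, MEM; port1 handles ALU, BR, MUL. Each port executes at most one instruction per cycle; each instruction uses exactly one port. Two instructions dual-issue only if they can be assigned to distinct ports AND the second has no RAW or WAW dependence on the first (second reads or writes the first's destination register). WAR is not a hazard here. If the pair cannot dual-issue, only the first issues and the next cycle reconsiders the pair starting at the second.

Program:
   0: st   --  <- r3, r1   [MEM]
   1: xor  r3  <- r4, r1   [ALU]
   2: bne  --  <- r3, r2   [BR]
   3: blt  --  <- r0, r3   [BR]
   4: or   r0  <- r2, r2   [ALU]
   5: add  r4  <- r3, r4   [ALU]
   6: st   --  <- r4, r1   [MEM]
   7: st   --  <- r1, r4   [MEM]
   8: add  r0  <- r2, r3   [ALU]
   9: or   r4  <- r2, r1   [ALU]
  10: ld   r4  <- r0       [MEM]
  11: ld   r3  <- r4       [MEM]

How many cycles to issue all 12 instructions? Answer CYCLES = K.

0. st.MEM+xor.ALU @i0&i1  | pair
1. bne.BR @i2  | no-port BR/BR
2. blt.BR+or.ALU @i3&i4  | pair
3. add.ALU @i5  | RAW r4
4. st.MEM @i6  | no-port MEM/MEM
5. st.MEM+add.ALU @i7&i8  | pair
6. or.ALU @i9  | WAW r4
7. ld.MEM @i10  | no-port MEM/MEM
8. ld.MEM @i11  | tail

CYCLES = 9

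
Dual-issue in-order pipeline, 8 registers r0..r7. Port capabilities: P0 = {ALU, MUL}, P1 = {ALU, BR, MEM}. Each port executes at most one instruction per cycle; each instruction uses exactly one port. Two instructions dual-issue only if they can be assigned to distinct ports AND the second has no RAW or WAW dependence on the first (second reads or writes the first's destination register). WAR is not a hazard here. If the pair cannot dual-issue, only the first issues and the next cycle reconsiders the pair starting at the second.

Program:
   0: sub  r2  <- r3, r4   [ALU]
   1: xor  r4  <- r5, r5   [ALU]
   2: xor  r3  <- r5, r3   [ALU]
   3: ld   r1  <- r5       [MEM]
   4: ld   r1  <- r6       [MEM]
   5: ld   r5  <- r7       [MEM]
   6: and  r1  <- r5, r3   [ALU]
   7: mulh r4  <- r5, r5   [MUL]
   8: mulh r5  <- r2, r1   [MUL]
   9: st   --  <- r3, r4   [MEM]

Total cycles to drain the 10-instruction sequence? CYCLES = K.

  cy0 -> i0&i1 (sub+xor) pair
  cy1 -> i2&i3 (xor+ld) pair
  cy2 -> i4 (ld) no-port MEM/MEM
  cy3 -> i5 (ld) RAW r5
  cy4 -> i6&i7 (and+mulh) pair
  cy5 -> i8&i9 (mulh+st) pair

CYCLES = 6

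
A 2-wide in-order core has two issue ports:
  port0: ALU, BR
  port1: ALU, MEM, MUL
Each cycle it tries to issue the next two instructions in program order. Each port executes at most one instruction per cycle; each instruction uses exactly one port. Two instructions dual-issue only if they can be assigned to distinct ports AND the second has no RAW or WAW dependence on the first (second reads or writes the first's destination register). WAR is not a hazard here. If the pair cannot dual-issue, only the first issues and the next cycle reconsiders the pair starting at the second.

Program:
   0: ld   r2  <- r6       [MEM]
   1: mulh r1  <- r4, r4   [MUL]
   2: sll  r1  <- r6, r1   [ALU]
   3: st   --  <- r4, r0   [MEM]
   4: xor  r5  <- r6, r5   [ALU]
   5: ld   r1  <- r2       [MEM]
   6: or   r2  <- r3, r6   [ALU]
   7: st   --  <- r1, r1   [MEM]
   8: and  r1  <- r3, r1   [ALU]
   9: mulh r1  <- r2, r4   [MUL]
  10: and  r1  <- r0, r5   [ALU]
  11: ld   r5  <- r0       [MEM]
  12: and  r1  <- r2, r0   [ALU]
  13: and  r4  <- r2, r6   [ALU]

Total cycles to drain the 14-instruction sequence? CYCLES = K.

0. ld.MEM @i0  | no-port MEM/MUL
1. mulh.MUL @i1  | RAW+WAW r1
2. sll.ALU+st.MEM @i2+i3  | dual
3. xor.ALU+ld.MEM @i4+i5  | dual
4. or.ALU+st.MEM @i6+i7  | dual
5. and.ALU @i8  | WAW r1
6. mulh.MUL @i9  | WAW r1
7. and.ALU+ld.MEM @i10+i11  | dual
8. and.ALU+and.ALU @i12+i13  | dual

CYCLES = 9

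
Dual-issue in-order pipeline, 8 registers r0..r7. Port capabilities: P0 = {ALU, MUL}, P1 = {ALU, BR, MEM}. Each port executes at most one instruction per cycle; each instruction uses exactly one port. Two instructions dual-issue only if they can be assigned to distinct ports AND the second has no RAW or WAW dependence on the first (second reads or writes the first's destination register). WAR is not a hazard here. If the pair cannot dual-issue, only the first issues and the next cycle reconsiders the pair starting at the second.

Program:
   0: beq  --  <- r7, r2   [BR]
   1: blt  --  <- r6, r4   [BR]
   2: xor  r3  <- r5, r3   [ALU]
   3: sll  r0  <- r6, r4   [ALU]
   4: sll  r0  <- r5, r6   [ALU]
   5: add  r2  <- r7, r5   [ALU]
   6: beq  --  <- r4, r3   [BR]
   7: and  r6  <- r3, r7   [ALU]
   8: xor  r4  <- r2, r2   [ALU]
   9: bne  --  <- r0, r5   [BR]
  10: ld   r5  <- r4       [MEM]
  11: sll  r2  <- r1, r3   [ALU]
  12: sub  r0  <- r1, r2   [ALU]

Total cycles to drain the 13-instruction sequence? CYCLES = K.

  cy0 -> i0 (beq) no-port BR/BR
  cy1 -> i1/i2 (blt+xor) pair
  cy2 -> i3 (sll) WAW r0
  cy3 -> i4/i5 (sll+add) pair
  cy4 -> i6/i7 (beq+and) pair
  cy5 -> i8/i9 (xor+bne) pair
  cy6 -> i10/i11 (ld+sll) pair
  cy7 -> i12 (sub) tail

CYCLES = 8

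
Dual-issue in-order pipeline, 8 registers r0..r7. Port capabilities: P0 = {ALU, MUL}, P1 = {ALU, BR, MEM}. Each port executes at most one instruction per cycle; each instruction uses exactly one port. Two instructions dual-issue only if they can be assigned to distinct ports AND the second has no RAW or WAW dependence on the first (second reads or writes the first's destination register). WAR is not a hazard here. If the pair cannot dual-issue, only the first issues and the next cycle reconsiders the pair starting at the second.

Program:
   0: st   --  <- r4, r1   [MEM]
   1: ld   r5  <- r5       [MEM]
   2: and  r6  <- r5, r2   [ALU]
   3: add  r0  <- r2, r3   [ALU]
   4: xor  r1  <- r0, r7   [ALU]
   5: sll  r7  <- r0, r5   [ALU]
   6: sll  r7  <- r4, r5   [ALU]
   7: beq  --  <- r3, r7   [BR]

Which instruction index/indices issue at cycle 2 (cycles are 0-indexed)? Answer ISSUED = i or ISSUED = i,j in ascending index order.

[0] i0  st.MEM  -- no-port MEM/MEM
[1] i1  ld.MEM  -- RAW r5
[2] i2&i3  and.ALU+add.ALU  -- pair
[3] i4&i5  xor.ALU+sll.ALU  -- pair
[4] i6  sll.ALU  -- RAW r7
[5] i7  beq.BR  -- tail

ISSUED = 2,3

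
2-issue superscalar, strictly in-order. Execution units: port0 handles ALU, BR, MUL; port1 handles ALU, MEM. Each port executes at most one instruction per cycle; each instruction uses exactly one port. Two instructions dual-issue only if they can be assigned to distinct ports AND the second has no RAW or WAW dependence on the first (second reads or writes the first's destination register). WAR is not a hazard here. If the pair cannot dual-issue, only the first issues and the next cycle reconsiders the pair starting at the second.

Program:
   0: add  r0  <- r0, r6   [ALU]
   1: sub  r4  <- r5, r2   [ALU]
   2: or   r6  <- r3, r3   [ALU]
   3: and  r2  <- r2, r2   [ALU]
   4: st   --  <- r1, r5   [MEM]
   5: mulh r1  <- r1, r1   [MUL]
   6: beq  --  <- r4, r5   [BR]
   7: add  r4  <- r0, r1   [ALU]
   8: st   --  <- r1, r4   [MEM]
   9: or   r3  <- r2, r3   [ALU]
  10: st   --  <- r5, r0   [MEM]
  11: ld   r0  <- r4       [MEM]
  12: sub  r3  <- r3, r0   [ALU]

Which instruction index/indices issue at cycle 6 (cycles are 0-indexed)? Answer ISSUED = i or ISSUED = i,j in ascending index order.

[0] i0,i1  add.ALU sub.ALU  -- 2-wide
[1] i2,i3  or.ALU and.ALU  -- 2-wide
[2] i4,i5  st.MEM mulh.MUL  -- 2-wide
[3] i6,i7  beq.BR add.ALU  -- 2-wide
[4] i8,i9  st.MEM or.ALU  -- 2-wide
[5] i10  st.MEM  -- no-port MEM/MEM
[6] i11  ld.MEM  -- RAW r0
[7] i12  sub.ALU  -- tail

ISSUED = 11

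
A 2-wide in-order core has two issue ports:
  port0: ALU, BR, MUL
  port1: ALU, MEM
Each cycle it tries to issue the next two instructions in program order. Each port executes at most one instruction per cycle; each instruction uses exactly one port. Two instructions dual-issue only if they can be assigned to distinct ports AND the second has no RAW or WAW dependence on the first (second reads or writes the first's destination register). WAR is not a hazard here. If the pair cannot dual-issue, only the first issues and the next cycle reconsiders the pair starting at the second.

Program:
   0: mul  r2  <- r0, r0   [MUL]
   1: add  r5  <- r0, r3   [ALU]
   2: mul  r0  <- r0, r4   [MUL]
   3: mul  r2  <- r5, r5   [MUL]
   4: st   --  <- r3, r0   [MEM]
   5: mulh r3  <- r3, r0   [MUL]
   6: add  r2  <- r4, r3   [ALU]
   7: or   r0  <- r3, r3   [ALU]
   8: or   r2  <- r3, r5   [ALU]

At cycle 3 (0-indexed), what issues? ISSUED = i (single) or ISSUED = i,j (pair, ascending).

ISSUED = 5

[0] i0,i1  mul/add  -- pair
[1] i2  mul  -- no-port MUL/MUL
[2] i3,i4  mul/st  -- pair
[3] i5  mulh  -- RAW r3
[4] i6,i7  add/or  -- pair
[5] i8  or  -- tail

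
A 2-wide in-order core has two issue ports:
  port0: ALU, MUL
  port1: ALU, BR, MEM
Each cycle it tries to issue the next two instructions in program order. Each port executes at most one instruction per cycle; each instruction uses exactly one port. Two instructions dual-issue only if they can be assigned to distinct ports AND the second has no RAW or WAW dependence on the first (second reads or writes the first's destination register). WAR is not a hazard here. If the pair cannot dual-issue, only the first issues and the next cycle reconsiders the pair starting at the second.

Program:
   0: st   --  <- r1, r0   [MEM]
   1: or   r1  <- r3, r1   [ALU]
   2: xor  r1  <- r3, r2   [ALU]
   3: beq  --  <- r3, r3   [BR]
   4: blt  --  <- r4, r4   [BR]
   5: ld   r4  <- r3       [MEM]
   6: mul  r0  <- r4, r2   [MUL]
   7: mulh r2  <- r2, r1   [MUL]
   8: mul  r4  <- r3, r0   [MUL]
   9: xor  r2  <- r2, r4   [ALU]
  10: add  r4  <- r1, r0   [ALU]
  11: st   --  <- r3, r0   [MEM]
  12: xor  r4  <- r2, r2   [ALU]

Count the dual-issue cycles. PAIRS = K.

c0: i0+i1 st+or  pair
c1: i2+i3 xor+beq  pair
c2: i4 blt  no-port BR/MEM
c3: i5 ld  RAW r4
c4: i6 mul  no-port MUL/MUL
c5: i7 mulh  no-port MUL/MUL
c6: i8 mul  RAW r4
c7: i9+i10 xor+add  pair
c8: i11+i12 st+xor  pair

PAIRS = 4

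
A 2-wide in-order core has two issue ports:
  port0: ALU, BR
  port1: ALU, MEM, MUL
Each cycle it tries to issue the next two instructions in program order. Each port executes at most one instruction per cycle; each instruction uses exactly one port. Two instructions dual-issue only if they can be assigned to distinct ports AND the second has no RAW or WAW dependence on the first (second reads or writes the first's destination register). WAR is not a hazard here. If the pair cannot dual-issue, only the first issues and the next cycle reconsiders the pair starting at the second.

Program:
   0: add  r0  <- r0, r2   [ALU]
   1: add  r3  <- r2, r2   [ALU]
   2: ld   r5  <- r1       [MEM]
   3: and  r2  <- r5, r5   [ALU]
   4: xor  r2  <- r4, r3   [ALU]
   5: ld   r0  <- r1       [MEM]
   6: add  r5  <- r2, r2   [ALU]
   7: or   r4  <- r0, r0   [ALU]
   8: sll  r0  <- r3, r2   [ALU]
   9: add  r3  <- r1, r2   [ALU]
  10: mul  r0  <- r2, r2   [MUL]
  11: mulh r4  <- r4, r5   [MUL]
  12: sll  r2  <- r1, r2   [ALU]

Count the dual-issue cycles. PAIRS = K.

PAIRS = 5

0. add add @i0&i1  | 2-wide
1. ld @i2  | RAW r5
2. and @i3  | WAW r2
3. xor ld @i4&i5  | 2-wide
4. add or @i6&i7  | 2-wide
5. sll add @i8&i9  | 2-wide
6. mul @i10  | no-port MUL/MUL
7. mulh sll @i11&i12  | 2-wide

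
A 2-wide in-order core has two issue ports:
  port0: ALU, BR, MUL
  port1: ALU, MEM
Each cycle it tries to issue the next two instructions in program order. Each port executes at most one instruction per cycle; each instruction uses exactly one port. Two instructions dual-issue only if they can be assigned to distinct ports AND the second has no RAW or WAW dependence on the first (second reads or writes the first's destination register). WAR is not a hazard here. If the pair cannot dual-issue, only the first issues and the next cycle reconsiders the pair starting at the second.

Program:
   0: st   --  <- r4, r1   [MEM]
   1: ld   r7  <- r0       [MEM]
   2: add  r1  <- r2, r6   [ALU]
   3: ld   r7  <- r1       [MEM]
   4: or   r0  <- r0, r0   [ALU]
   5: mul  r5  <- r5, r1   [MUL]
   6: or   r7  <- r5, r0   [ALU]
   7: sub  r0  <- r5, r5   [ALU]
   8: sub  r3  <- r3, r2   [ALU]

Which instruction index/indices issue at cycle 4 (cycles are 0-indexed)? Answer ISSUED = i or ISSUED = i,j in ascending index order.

ISSUED = 6,7

#0 head=0: st.MEM i0 no-port MEM/MEM
#1 head=1: ld.MEM;add.ALU i1,i2 dual
#2 head=3: ld.MEM;or.ALU i3,i4 dual
#3 head=5: mul.MUL i5 RAW r5
#4 head=6: or.ALU;sub.ALU i6,i7 dual
#5 head=8: sub.ALU i8 tail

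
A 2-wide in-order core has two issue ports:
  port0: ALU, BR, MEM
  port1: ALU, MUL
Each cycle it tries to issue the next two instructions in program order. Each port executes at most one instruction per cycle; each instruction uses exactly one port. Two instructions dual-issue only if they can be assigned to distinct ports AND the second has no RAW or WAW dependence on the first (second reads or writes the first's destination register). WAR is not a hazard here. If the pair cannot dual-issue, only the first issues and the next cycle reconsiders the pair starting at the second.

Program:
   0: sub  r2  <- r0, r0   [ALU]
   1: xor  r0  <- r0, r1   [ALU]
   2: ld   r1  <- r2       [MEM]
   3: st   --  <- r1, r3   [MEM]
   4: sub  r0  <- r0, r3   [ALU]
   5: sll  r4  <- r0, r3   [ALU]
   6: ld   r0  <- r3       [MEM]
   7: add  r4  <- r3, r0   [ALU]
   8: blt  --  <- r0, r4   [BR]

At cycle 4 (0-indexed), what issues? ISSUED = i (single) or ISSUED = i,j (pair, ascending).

  cy0 -> i0&i1 (sub/xor) pair
  cy1 -> i2 (ld) no-port MEM/MEM
  cy2 -> i3&i4 (st/sub) pair
  cy3 -> i5&i6 (sll/ld) pair
  cy4 -> i7 (add) RAW r4
  cy5 -> i8 (blt) tail

ISSUED = 7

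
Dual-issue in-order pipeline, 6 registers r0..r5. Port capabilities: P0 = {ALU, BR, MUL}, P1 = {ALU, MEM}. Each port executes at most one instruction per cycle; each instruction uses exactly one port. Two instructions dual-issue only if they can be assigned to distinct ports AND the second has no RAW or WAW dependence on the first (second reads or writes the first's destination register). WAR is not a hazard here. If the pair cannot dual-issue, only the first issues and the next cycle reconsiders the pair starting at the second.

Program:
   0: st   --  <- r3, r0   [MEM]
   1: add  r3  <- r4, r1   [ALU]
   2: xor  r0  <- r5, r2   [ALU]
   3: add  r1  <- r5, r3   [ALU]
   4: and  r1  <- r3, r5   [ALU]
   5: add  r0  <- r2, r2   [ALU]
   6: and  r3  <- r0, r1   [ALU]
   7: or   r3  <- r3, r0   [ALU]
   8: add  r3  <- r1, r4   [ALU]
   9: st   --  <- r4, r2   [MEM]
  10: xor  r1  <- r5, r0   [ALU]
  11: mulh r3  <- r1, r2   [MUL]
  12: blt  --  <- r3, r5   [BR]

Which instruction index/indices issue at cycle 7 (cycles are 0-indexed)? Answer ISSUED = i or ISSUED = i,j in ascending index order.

  cy0 -> i0/i1 (st/add) dual
  cy1 -> i2/i3 (xor/add) dual
  cy2 -> i4/i5 (and/add) dual
  cy3 -> i6 (and) RAW+WAW r3
  cy4 -> i7 (or) WAW r3
  cy5 -> i8/i9 (add/st) dual
  cy6 -> i10 (xor) RAW r1
  cy7 -> i11 (mulh) no-port MUL/BR
  cy8 -> i12 (blt) tail

ISSUED = 11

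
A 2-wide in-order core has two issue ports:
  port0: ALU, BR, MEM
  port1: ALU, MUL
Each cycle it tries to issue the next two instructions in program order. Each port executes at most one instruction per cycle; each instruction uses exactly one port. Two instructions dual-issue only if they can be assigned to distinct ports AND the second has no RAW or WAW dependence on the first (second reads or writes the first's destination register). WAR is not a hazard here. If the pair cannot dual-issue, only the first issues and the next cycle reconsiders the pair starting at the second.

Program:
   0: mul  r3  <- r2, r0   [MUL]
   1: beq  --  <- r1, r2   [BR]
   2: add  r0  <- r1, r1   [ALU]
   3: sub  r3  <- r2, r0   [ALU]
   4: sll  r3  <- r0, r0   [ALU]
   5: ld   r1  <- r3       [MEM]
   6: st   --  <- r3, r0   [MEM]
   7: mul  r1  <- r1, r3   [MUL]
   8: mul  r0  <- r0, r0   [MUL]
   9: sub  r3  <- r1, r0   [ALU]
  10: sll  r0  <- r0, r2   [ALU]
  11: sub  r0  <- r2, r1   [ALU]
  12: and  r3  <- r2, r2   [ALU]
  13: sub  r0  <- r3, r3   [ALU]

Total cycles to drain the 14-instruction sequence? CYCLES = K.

CYCLES = 10

[0] i0/i1  mul.MUL/beq.BR  -- pair
[1] i2  add.ALU  -- RAW r0
[2] i3  sub.ALU  -- WAW r3
[3] i4  sll.ALU  -- RAW r3
[4] i5  ld.MEM  -- no-port MEM/MEM
[5] i6/i7  st.MEM/mul.MUL  -- pair
[6] i8  mul.MUL  -- RAW r0
[7] i9/i10  sub.ALU/sll.ALU  -- pair
[8] i11/i12  sub.ALU/and.ALU  -- pair
[9] i13  sub.ALU  -- tail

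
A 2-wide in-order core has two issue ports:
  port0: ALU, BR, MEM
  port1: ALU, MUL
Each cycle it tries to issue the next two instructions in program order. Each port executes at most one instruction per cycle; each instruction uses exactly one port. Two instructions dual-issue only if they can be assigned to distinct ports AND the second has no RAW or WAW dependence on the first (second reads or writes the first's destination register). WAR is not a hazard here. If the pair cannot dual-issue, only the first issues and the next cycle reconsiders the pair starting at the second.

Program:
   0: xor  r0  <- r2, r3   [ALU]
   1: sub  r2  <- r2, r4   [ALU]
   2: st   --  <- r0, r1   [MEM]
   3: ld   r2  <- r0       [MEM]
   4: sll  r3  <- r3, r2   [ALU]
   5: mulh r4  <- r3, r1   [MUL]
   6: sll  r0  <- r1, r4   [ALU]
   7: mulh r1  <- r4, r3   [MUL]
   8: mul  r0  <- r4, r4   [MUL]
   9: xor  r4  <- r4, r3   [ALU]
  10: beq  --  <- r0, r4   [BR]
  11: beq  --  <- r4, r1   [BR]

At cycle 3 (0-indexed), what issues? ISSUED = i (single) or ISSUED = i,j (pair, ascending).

t=0 i0/i1:xor.ALU sub.ALU ; 2-wide
t=1 i2:st.MEM ; no-port MEM/MEM
t=2 i3:ld.MEM ; RAW r2
t=3 i4:sll.ALU ; RAW r3
t=4 i5:mulh.MUL ; RAW r4
t=5 i6/i7:sll.ALU mulh.MUL ; 2-wide
t=6 i8/i9:mul.MUL xor.ALU ; 2-wide
t=7 i10:beq.BR ; no-port BR/BR
t=8 i11:beq.BR ; tail

ISSUED = 4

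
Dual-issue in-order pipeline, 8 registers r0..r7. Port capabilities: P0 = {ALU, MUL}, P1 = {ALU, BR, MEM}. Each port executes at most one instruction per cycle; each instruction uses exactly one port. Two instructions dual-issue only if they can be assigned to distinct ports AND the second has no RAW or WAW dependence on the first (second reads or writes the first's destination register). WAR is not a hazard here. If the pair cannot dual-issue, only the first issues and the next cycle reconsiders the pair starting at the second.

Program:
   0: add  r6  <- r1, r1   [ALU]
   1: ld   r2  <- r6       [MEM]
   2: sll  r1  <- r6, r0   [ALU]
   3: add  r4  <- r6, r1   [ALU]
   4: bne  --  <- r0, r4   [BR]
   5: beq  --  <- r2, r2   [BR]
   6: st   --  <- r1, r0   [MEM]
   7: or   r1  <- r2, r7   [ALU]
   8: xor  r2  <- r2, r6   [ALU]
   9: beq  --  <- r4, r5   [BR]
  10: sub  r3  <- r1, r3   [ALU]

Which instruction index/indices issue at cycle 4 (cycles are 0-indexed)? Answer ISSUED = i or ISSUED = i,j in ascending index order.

ISSUED = 5

t=0 i0:add.ALU ; RAW r6
t=1 i1/i2:ld.MEM;sll.ALU ; dual
t=2 i3:add.ALU ; RAW r4
t=3 i4:bne.BR ; no-port BR/BR
t=4 i5:beq.BR ; no-port BR/MEM
t=5 i6/i7:st.MEM;or.ALU ; dual
t=6 i8/i9:xor.ALU;beq.BR ; dual
t=7 i10:sub.ALU ; tail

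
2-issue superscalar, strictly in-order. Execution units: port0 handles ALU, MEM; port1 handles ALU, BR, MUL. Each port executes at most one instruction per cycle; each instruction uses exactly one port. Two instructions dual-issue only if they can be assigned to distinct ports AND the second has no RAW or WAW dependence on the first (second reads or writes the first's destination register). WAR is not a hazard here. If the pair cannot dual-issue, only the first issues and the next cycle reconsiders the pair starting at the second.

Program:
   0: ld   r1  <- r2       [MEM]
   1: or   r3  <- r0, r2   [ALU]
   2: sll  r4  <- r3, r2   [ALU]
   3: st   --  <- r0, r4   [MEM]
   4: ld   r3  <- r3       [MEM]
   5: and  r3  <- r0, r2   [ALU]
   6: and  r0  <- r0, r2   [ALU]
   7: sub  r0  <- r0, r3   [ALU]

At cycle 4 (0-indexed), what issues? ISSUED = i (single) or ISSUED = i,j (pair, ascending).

  cy0 -> i0+i1 (ld.MEM or.ALU) 2-wide
  cy1 -> i2 (sll.ALU) RAW r4
  cy2 -> i3 (st.MEM) no-port MEM/MEM
  cy3 -> i4 (ld.MEM) WAW r3
  cy4 -> i5+i6 (and.ALU and.ALU) 2-wide
  cy5 -> i7 (sub.ALU) tail

ISSUED = 5,6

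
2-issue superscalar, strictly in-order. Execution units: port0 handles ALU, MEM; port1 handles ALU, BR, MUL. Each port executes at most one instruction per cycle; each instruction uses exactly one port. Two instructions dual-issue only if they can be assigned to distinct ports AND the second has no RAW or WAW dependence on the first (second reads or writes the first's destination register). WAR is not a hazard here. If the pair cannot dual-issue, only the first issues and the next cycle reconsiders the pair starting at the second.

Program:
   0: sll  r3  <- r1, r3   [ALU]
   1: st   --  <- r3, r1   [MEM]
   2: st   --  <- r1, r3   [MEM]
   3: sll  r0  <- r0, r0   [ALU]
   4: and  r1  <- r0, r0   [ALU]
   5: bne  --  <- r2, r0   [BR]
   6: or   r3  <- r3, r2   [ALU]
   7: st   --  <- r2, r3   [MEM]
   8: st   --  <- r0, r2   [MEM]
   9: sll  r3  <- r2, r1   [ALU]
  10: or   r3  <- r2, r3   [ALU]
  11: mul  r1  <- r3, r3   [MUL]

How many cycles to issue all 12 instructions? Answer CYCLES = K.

CYCLES = 9

#0 head=0: sll.ALU i0 RAW r3
#1 head=1: st.MEM i1 no-port MEM/MEM
#2 head=2: st.MEM sll.ALU i2/i3 pair
#3 head=4: and.ALU bne.BR i4/i5 pair
#4 head=6: or.ALU i6 RAW r3
#5 head=7: st.MEM i7 no-port MEM/MEM
#6 head=8: st.MEM sll.ALU i8/i9 pair
#7 head=10: or.ALU i10 RAW r3
#8 head=11: mul.MUL i11 tail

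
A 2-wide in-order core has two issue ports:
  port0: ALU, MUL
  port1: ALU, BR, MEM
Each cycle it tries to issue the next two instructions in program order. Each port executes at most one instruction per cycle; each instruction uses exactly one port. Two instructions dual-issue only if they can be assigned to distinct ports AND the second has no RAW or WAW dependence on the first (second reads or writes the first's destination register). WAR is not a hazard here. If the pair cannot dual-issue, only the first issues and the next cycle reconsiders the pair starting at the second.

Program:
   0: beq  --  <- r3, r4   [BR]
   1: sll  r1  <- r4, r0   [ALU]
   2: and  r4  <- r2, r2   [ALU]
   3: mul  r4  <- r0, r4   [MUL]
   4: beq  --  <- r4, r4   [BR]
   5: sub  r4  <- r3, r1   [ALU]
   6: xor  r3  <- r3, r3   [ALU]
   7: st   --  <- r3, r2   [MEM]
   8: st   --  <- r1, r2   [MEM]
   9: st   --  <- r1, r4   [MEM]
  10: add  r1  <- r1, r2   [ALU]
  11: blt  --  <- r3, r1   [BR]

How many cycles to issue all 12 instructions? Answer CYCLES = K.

CYCLES = 9

[0] i0/i1  beq sll  -- dual
[1] i2  and  -- RAW+WAW r4
[2] i3  mul  -- RAW r4
[3] i4/i5  beq sub  -- dual
[4] i6  xor  -- RAW r3
[5] i7  st  -- no-port MEM/MEM
[6] i8  st  -- no-port MEM/MEM
[7] i9/i10  st add  -- dual
[8] i11  blt  -- tail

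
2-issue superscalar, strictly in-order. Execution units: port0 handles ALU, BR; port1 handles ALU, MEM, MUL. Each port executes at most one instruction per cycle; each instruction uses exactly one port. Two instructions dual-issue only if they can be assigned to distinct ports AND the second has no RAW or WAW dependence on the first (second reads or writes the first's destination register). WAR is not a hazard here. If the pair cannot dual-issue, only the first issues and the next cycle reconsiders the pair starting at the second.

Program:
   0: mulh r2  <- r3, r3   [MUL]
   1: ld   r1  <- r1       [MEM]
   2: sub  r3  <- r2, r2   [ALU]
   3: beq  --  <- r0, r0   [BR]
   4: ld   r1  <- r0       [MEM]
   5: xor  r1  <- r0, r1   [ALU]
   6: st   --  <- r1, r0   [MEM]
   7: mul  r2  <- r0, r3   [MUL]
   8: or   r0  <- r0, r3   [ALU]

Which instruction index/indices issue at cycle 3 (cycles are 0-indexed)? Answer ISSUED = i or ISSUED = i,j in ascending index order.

[0] i0  mulh  -- no-port MUL/MEM
[1] i1,i2  ld+sub  -- pair
[2] i3,i4  beq+ld  -- pair
[3] i5  xor  -- RAW r1
[4] i6  st  -- no-port MEM/MUL
[5] i7,i8  mul+or  -- pair

ISSUED = 5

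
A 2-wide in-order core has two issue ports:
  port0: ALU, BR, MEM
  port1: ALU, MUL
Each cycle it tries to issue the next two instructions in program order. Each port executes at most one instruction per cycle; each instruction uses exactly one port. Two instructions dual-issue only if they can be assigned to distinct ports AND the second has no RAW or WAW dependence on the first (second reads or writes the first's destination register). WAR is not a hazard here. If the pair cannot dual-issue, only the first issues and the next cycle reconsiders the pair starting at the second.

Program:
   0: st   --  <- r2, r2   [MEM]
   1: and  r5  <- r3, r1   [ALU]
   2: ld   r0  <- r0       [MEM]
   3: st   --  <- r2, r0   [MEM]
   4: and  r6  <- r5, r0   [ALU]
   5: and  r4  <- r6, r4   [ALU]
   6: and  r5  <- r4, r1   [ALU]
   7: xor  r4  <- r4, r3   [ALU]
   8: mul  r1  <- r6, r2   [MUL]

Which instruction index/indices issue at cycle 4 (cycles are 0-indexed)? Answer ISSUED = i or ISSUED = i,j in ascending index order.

ISSUED = 6,7

t=0 i0,i1:st/and ; 2-wide
t=1 i2:ld ; no-port MEM/MEM
t=2 i3,i4:st/and ; 2-wide
t=3 i5:and ; RAW r4
t=4 i6,i7:and/xor ; 2-wide
t=5 i8:mul ; tail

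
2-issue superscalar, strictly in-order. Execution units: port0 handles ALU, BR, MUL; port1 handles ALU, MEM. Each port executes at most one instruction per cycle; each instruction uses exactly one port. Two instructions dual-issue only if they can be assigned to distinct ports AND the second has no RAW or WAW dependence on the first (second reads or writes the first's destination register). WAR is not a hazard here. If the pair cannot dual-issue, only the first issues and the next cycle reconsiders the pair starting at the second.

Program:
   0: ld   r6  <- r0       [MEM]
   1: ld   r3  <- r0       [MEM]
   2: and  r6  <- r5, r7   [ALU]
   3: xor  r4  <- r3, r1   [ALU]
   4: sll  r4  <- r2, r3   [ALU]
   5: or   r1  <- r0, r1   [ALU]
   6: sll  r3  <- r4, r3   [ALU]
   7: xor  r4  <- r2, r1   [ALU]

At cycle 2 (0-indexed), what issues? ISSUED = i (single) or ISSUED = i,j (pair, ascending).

ISSUED = 3

[0] i0  ld.MEM  -- no-port MEM/MEM
[1] i1,i2  ld.MEM+and.ALU  -- dual
[2] i3  xor.ALU  -- WAW r4
[3] i4,i5  sll.ALU+or.ALU  -- dual
[4] i6,i7  sll.ALU+xor.ALU  -- dual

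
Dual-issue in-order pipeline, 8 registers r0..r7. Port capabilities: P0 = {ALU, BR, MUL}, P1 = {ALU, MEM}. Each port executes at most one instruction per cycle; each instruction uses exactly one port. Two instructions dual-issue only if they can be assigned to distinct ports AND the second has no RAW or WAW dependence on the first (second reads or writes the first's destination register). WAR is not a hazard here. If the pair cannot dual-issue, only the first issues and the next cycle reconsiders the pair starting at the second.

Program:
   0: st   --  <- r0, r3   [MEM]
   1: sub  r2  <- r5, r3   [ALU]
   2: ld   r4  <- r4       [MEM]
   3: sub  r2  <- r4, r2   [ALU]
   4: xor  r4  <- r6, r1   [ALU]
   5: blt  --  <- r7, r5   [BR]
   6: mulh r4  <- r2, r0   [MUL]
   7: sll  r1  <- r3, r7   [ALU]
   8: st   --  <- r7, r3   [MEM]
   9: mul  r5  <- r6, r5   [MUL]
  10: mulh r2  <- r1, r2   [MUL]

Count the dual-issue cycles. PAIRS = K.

PAIRS = 4

#0 head=0: st.MEM sub.ALU i0,i1 2-wide
#1 head=2: ld.MEM i2 RAW r4
#2 head=3: sub.ALU xor.ALU i3,i4 2-wide
#3 head=5: blt.BR i5 no-port BR/MUL
#4 head=6: mulh.MUL sll.ALU i6,i7 2-wide
#5 head=8: st.MEM mul.MUL i8,i9 2-wide
#6 head=10: mulh.MUL i10 tail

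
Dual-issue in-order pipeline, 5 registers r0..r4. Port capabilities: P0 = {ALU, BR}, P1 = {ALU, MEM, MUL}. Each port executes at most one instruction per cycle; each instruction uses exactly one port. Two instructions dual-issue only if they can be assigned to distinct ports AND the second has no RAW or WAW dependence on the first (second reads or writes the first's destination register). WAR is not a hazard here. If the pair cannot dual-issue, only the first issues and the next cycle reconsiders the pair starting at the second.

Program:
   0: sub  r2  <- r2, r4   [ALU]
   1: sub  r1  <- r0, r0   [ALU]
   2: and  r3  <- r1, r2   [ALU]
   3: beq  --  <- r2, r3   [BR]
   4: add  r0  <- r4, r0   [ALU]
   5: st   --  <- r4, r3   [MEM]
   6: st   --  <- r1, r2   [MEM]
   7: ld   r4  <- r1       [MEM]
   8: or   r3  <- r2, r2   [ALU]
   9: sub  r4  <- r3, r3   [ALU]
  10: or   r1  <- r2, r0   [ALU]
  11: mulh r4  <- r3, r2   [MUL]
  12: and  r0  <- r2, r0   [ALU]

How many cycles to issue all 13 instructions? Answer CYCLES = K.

CYCLES = 8

#0 head=0: sub+sub i0/i1 pair
#1 head=2: and i2 RAW r3
#2 head=3: beq+add i3/i4 pair
#3 head=5: st i5 no-port MEM/MEM
#4 head=6: st i6 no-port MEM/MEM
#5 head=7: ld+or i7/i8 pair
#6 head=9: sub+or i9/i10 pair
#7 head=11: mulh+and i11/i12 pair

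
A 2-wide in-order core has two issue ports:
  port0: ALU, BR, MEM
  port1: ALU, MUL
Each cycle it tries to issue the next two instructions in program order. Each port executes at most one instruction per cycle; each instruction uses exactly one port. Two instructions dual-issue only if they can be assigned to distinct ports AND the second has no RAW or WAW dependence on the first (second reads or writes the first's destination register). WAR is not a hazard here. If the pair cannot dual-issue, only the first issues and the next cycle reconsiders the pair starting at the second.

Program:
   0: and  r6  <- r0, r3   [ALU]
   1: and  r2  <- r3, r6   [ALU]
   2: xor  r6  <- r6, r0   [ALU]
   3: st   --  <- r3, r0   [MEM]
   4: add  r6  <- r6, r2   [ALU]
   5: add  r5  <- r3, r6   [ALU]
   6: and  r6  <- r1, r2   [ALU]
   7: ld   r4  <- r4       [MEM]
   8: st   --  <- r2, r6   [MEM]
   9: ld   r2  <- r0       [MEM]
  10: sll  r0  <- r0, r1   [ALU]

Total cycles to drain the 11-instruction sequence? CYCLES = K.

CYCLES = 7

c0: i0 and.ALU  RAW r6
c1: i1/i2 and.ALU;xor.ALU  2-wide
c2: i3/i4 st.MEM;add.ALU  2-wide
c3: i5/i6 add.ALU;and.ALU  2-wide
c4: i7 ld.MEM  no-port MEM/MEM
c5: i8 st.MEM  no-port MEM/MEM
c6: i9/i10 ld.MEM;sll.ALU  2-wide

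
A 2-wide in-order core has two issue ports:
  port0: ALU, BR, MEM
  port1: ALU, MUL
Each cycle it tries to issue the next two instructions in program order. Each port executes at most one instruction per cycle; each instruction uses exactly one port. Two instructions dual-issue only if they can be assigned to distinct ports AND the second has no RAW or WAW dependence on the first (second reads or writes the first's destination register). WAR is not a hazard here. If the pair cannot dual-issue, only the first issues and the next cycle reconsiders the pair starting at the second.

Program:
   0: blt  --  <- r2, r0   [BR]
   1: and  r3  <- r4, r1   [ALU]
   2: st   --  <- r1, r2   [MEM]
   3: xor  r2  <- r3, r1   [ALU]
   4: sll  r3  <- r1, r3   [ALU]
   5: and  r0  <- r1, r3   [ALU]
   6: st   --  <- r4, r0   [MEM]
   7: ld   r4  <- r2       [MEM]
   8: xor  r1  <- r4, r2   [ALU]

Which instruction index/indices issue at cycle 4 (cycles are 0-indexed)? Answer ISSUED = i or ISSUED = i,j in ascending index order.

0. blt.BR and.ALU @i0+i1  | dual
1. st.MEM xor.ALU @i2+i3  | dual
2. sll.ALU @i4  | RAW r3
3. and.ALU @i5  | RAW r0
4. st.MEM @i6  | no-port MEM/MEM
5. ld.MEM @i7  | RAW r4
6. xor.ALU @i8  | tail

ISSUED = 6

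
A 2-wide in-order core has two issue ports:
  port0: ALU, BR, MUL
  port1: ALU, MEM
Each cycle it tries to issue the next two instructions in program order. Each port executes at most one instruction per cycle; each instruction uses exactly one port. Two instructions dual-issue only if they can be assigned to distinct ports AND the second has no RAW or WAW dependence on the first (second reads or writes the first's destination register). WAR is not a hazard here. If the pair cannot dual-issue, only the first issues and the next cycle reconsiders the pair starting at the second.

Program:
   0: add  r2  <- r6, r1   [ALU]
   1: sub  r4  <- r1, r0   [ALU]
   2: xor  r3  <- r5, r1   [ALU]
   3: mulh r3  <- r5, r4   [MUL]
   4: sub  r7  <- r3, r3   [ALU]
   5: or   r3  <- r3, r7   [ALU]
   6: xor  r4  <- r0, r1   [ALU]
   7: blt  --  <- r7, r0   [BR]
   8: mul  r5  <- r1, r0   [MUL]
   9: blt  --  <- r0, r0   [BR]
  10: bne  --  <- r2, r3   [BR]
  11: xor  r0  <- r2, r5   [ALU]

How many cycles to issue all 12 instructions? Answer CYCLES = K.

CYCLES = 9

#0 head=0: add/sub i0/i1 pair
#1 head=2: xor i2 WAW r3
#2 head=3: mulh i3 RAW r3
#3 head=4: sub i4 RAW r7
#4 head=5: or/xor i5/i6 pair
#5 head=7: blt i7 no-port BR/MUL
#6 head=8: mul i8 no-port MUL/BR
#7 head=9: blt i9 no-port BR/BR
#8 head=10: bne/xor i10/i11 pair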